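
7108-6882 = 226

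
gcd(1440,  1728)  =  288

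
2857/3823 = 2857/3823 = 0.75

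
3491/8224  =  3491/8224 = 0.42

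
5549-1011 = 4538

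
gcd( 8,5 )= 1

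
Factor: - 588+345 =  - 3^5 = - 243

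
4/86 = 2/43= 0.05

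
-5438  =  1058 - 6496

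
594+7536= 8130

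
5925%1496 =1437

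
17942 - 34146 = - 16204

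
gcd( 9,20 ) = 1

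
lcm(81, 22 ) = 1782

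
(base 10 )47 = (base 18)2b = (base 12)3B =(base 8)57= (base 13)38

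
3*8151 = 24453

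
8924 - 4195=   4729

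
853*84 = 71652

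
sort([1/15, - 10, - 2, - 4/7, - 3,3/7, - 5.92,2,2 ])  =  [ - 10, - 5.92, - 3, -2, - 4/7, 1/15,3/7,2,2] 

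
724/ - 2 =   -  362/1 = -  362.00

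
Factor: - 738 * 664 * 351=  - 2^4* 3^5*13^1 * 41^1*83^1 = -172001232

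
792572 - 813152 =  - 20580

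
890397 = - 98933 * ( - 9)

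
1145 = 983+162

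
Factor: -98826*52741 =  - 5212182066 = - 2^1*3^1*7^1*13^2*181^1*4057^1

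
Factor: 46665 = 3^2 * 5^1* 17^1 * 61^1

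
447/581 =447/581=0.77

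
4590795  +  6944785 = 11535580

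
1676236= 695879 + 980357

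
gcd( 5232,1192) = 8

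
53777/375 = 53777/375= 143.41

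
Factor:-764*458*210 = -2^4  *  3^1*5^1*7^1*191^1*229^1 = - 73481520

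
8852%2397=1661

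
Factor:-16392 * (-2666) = 43701072 = 2^4*3^1*31^1 * 43^1* 683^1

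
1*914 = 914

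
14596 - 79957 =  - 65361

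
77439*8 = 619512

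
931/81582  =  931/81582 = 0.01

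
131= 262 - 131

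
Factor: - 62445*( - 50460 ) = 3150974700  =  2^2*3^2*5^2* 23^1*29^2*181^1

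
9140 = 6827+2313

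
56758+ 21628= 78386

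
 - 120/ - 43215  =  8/2881 = 0.00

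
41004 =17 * 2412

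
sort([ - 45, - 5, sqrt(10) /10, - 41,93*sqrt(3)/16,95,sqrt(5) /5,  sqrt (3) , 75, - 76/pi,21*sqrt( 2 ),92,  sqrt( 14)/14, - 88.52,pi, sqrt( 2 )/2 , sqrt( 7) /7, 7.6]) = [ - 88.52, - 45, - 41, - 76/pi,-5,sqrt( 14)/14,  sqrt( 10) /10, sqrt(7)/7, sqrt(5)/5, sqrt( 2 )/2, sqrt(3), pi , 7.6,93*sqrt( 3)/16, 21*sqrt(2 ),75,92, 95 ]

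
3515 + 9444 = 12959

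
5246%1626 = 368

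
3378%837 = 30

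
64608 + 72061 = 136669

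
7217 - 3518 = 3699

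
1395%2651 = 1395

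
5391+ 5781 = 11172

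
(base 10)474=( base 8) 732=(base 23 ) KE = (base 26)i6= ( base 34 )dw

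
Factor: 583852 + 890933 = 1474785= 3^2*5^1*13^1*2521^1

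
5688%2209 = 1270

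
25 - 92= - 67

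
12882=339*38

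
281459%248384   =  33075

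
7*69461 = 486227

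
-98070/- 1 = 98070 + 0/1 = 98070.00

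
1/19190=1/19190= 0.00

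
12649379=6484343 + 6165036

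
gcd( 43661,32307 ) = 1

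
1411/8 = 176 + 3/8 = 176.38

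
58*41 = 2378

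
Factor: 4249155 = 3^1*5^1*283277^1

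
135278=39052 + 96226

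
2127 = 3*709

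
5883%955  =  153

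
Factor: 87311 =7^1 * 12473^1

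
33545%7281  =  4421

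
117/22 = 5+7/22 = 5.32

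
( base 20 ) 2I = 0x3A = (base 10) 58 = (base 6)134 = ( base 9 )64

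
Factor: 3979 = 23^1 * 173^1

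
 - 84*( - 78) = 6552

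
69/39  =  1+10/13  =  1.77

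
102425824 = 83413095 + 19012729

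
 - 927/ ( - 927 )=1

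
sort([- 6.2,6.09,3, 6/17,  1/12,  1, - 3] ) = [ - 6.2, - 3, 1/12 , 6/17,1,3, 6.09]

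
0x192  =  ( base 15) 1BC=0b110010010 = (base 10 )402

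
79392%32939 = 13514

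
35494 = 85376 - 49882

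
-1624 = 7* ( - 232) 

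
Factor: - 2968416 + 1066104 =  - 1902312 = -2^3 * 3^3*8807^1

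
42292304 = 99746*424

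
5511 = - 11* ( - 501 ) 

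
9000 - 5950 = 3050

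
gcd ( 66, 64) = 2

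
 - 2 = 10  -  12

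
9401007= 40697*231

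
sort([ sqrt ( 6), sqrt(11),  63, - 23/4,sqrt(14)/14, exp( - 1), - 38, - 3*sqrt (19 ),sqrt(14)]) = [ - 38 , - 3 * sqrt( 19 ), - 23/4,sqrt( 14) /14, exp( - 1), sqrt(6), sqrt(11 ) , sqrt ( 14),63 ]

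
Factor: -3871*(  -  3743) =14489153  =  7^2*19^1 * 79^1 * 197^1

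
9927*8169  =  81093663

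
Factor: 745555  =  5^1*149111^1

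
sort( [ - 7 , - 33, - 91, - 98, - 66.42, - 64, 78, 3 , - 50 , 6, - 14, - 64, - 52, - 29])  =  [ - 98, - 91, - 66.42, - 64, - 64, - 52 , - 50, - 33,-29 ,-14,- 7, 3, 6, 78]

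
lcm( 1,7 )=7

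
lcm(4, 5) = 20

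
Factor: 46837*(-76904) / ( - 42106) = 2^2*7^1 * 37^( - 1)*569^( - 1 ) * 6691^1*9613^1 = 1800976324/21053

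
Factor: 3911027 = 29^1*157^1*859^1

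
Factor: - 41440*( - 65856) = 2^11  *  3^1*5^1*7^4*37^1= 2729072640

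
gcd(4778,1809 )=1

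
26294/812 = 32 + 155/406 =32.38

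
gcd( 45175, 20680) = 5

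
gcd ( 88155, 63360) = 45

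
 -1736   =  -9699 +7963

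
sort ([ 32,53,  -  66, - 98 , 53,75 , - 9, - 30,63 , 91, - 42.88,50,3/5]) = [  -  98,-66 , - 42.88, - 30 , - 9,3/5 , 32,50,53, 53,63,  75,91]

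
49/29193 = 49/29193 = 0.00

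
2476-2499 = -23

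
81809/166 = 492  +  137/166 = 492.83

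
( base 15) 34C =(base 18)259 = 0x2eb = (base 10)747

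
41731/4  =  10432 + 3/4=10432.75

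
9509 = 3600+5909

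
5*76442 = 382210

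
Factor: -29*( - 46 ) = 1334= 2^1*23^1*29^1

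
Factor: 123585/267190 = 2^(-1 )*3^1*107^1 *347^ ( - 1 ) = 321/694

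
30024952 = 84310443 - 54285491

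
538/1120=269/560  =  0.48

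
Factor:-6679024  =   - 2^4*11^1 * 137^1*277^1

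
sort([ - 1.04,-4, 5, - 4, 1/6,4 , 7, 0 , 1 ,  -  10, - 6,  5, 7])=[ - 10 , - 6, - 4 ,-4, - 1.04 , 0,1/6,1, 4,  5, 5  ,  7  ,  7] 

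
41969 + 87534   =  129503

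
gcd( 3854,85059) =1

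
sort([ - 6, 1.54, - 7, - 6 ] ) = [ -7, - 6, -6, 1.54]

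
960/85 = 192/17=11.29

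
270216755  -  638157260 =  - 367940505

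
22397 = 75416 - 53019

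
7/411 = 7/411= 0.02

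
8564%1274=920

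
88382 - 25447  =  62935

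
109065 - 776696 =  - 667631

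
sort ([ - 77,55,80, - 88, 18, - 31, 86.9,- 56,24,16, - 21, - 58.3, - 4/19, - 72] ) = [ - 88, - 77  , - 72, - 58.3,  -  56  , - 31, - 21, - 4/19,16  ,  18,24, 55,80, 86.9] 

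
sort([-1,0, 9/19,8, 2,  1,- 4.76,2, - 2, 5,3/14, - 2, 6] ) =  [ - 4.76,  -  2, - 2,-1,0, 3/14, 9/19,  1,2, 2, 5,6 , 8] 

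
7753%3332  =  1089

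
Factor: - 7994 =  - 2^1 * 7^1*571^1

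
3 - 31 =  - 28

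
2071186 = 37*55978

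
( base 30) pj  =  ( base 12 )541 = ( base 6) 3321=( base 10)769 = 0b1100000001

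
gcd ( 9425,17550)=325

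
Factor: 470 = 2^1*5^1* 47^1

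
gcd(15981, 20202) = 21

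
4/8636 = 1/2159 = 0.00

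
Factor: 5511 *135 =3^4*5^1*11^1*167^1=743985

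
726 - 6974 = - 6248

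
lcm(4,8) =8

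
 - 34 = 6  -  40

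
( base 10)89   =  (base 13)6B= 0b1011001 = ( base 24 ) 3H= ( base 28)35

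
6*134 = 804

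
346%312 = 34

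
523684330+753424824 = 1277109154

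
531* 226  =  120006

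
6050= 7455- 1405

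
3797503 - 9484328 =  - 5686825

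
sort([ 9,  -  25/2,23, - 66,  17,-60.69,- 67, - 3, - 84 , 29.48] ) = [ - 84, - 67, - 66,  -  60.69, - 25/2,  -  3,9,17,23, 29.48]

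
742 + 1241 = 1983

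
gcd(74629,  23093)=1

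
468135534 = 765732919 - 297597385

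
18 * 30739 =553302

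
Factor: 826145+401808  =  1227953 = 1009^1*1217^1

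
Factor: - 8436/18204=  -19/41 = -  19^1 * 41^ ( - 1)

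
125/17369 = 125/17369 = 0.01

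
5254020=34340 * 153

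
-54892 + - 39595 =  - 94487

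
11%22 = 11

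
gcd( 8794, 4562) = 2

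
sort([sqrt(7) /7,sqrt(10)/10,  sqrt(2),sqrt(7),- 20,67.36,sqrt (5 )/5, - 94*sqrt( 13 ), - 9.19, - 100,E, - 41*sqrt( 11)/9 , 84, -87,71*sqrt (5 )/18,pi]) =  [-94*sqrt(13) ,  -  100, - 87, - 20, - 41*sqrt(11) /9, - 9.19 , sqrt( 10)/10, sqrt( 7 )/7, sqrt(5) /5 , sqrt ( 2),sqrt(7), E,pi,71*sqrt( 5 )/18  ,  67.36, 84]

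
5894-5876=18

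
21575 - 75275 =- 53700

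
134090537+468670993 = 602761530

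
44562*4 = 178248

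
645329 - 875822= - 230493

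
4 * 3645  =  14580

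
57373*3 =172119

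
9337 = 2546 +6791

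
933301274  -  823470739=109830535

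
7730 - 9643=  - 1913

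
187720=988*190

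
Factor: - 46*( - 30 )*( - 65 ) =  - 89700 = - 2^2*3^1*5^2*13^1*23^1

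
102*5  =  510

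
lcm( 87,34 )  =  2958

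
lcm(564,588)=27636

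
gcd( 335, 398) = 1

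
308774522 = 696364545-387590023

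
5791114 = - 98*( - 59093)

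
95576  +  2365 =97941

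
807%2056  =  807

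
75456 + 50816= 126272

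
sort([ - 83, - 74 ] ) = [ - 83, - 74 ] 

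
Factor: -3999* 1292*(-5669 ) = 2^2*3^1*17^1*19^1*31^1*43^1*5669^1 = 29290067652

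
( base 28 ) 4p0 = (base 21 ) 8EE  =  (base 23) 75i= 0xefc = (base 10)3836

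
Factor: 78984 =2^3*3^2 * 1097^1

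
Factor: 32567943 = 3^1*10855981^1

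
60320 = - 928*( - 65 ) 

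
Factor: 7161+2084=5^1*43^2 = 9245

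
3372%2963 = 409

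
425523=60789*7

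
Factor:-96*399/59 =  - 38304/59 = - 2^5 * 3^2*7^1*19^1 * 59^( - 1) 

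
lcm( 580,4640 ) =4640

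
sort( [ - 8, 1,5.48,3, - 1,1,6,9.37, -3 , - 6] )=[-8 , - 6, - 3, - 1 , 1,1, 3, 5.48, 6,9.37]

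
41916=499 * 84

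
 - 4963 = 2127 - 7090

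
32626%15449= 1728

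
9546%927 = 276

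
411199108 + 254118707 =665317815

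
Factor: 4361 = 7^2*89^1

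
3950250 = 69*57250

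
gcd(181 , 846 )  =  1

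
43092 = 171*252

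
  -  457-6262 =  - 6719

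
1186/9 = 1186/9  =  131.78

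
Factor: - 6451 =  - 6451^1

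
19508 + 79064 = 98572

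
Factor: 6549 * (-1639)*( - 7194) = 2^1*3^2*11^2*37^1*59^1*109^1*149^1= 77219036334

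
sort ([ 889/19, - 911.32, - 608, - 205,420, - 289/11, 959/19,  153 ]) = [ - 911.32,-608, - 205,- 289/11,889/19,959/19,153 , 420]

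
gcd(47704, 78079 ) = 1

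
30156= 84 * 359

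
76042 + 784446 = 860488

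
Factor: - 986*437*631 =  - 2^1*17^1*19^1* 23^1*29^1*631^1 = -  271886542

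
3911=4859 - 948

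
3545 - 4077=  - 532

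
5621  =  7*803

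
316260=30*10542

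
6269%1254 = 1253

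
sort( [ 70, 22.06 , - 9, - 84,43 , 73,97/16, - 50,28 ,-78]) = [-84, - 78 , - 50, - 9, 97/16, 22.06, 28 , 43,70,73 ] 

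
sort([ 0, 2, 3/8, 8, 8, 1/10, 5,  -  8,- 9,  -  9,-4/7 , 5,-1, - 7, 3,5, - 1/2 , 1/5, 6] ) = [- 9,  -  9,  -  8,- 7 ,- 1,-4/7, - 1/2,0,1/10, 1/5, 3/8 , 2 , 3 , 5, 5,5, 6,8, 8]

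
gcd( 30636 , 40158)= 414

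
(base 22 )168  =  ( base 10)624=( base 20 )1B4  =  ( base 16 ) 270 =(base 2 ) 1001110000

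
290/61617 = 290/61617=0.00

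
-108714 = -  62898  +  -45816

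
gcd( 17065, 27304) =3413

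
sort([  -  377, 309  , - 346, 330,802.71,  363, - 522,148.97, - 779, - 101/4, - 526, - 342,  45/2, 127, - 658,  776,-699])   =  [-779, - 699, - 658, - 526, - 522,-377, - 346, - 342, - 101/4, 45/2,  127 , 148.97 , 309,330, 363,776, 802.71] 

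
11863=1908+9955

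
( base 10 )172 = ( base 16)AC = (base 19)91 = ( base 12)124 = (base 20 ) 8C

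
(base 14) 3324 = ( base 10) 8852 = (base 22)i68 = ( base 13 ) 404C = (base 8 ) 21224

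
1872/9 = 208 = 208.00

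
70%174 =70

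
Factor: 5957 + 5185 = 2^1* 3^2 * 619^1=11142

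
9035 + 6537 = 15572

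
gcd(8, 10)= 2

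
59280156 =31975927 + 27304229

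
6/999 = 2/333 = 0.01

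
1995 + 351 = 2346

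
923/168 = 5+ 83/168 = 5.49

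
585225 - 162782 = 422443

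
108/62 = 1 + 23/31 = 1.74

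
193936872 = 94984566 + 98952306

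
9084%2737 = 873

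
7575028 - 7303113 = 271915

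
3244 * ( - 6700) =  - 21734800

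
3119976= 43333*72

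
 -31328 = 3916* ( - 8)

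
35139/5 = 7027 + 4/5 = 7027.80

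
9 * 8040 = 72360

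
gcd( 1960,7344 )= 8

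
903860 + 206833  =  1110693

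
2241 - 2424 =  - 183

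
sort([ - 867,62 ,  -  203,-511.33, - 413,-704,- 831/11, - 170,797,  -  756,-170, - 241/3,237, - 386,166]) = [ - 867, - 756,-704, - 511.33,-413, - 386,-203,-170,-170,  -  241/3, - 831/11, 62 , 166,237 , 797 ] 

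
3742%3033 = 709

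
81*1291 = 104571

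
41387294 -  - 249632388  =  291019682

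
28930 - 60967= - 32037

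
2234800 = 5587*400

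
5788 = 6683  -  895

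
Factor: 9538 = 2^1*19^1*251^1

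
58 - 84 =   -  26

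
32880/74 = 16440/37 = 444.32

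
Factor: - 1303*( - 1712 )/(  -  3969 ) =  - 2230736/3969=- 2^4*3^(-4)*7^( - 2 )*107^1*1303^1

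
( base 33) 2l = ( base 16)57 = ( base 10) 87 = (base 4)1113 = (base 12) 73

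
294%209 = 85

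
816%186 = 72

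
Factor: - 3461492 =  -2^2*269^1*3217^1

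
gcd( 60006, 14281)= 1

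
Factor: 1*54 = 54 = 2^1* 3^3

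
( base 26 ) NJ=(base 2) 1001101001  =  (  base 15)2b2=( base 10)617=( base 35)HM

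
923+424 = 1347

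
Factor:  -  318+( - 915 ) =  - 3^2 * 137^1 =-  1233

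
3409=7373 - 3964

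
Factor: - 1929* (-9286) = 2^1*3^1* 643^1 *4643^1 = 17912694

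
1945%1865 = 80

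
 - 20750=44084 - 64834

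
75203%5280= 1283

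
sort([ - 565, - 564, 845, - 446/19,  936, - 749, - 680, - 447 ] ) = [-749, - 680, - 565,- 564 , - 447, - 446/19,845,936 ] 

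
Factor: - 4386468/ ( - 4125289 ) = 2^2*3^1*7^( - 1) * 23^2*691^1 * 589327^ (-1 )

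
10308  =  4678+5630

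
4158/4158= 1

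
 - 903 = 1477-2380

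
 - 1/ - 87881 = 1/87881 =0.00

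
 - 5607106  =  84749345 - 90356451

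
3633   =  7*519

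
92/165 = 92/165 = 0.56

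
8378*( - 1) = -8378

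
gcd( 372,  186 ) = 186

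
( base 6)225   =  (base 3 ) 10022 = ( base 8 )131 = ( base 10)89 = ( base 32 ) 2P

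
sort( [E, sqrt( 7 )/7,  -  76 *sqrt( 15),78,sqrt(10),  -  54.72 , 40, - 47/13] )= [-76 * sqrt (15), - 54.72, - 47/13,sqrt( 7 ) /7,E,sqrt( 10),40 , 78]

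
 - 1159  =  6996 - 8155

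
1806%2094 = 1806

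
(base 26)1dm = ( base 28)190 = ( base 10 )1036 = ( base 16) 40c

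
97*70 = 6790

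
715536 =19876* 36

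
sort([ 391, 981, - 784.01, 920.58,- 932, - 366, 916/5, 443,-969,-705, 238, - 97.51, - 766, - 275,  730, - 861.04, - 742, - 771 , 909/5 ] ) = [  -  969, - 932, - 861.04, - 784.01 , -771, - 766 ,  -  742,- 705, - 366, - 275, - 97.51,  909/5, 916/5,238,391,443,730 , 920.58, 981 ] 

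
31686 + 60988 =92674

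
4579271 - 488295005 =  - 483715734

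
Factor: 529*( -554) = - 293066 = - 2^1*23^2 * 277^1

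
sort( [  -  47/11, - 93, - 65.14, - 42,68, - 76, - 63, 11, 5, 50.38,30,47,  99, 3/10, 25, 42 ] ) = [ - 93, - 76, - 65.14,-63,  -  42, - 47/11, 3/10,5, 11,  25,30,42 , 47,  50.38, 68,99]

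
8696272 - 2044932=6651340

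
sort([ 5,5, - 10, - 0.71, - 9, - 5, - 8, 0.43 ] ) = [ - 10 , -9, - 8, - 5, - 0.71,0.43,5,  5]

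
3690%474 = 372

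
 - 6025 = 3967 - 9992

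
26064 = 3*8688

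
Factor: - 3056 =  - 2^4*191^1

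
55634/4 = 13908 + 1/2 = 13908.50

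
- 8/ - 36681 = 8/36681 = 0.00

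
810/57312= 45/3184 = 0.01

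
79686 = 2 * 39843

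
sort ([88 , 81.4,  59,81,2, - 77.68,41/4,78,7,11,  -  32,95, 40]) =[ - 77.68, - 32, 2,7,41/4,11, 40,59, 78,  81, 81.4 , 88,95] 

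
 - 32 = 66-98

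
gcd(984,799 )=1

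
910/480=1 + 43/48 = 1.90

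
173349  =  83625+89724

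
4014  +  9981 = 13995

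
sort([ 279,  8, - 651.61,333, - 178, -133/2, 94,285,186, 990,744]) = [ - 651.61, - 178, - 133/2,  8, 94,186, 279,285, 333,744, 990]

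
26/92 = 13/46 =0.28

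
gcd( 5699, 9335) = 1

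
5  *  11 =55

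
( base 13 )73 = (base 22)46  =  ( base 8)136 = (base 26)3g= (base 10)94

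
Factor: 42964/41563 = 92/89 =2^2*23^1* 89^(-1) 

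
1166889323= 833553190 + 333336133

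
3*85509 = 256527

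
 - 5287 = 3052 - 8339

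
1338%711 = 627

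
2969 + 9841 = 12810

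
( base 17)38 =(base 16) 3B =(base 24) 2B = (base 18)35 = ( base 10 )59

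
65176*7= 456232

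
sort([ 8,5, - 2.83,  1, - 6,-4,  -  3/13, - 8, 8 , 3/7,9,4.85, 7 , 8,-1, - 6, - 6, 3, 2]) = [ - 8,  -  6, - 6, - 6, - 4, - 2.83, - 1,- 3/13,3/7,1,2, 3,4.85,5,7, 8,8, 8, 9]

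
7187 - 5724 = 1463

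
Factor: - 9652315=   -  5^1*31^1*62273^1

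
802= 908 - 106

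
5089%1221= 205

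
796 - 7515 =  - 6719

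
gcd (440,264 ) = 88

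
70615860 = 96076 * 735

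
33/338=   33/338 = 0.10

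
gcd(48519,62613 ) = 81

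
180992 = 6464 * 28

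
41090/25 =1643 + 3/5  =  1643.60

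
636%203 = 27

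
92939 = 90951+1988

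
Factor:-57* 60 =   -  3420= -  2^2*3^2*5^1*19^1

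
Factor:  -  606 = -2^1*3^1*101^1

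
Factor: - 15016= - 2^3*1877^1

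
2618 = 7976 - 5358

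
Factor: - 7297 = -7297^1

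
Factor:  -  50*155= - 2^1  *  5^3*31^1  =  - 7750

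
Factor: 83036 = 2^2*20759^1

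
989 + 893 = 1882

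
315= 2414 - 2099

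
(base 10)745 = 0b1011101001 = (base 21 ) 1EA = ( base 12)521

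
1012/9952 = 253/2488 = 0.10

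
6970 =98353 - 91383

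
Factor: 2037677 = 2037677^1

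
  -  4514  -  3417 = -7931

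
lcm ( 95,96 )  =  9120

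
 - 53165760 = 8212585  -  61378345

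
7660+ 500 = 8160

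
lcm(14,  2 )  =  14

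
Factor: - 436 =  - 2^2*109^1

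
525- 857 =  - 332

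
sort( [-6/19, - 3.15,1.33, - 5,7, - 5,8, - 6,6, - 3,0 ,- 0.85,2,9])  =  [ - 6,-5, - 5, - 3.15, - 3, - 0.85, - 6/19, 0 , 1.33,2, 6,  7,8,9 ] 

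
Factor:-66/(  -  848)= 2^( - 3)*3^1*11^1 * 53^( -1 ) = 33/424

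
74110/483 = 74110/483  =  153.44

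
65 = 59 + 6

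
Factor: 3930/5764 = 2^ (-1)* 3^1*5^1 * 11^(-1 ) = 15/22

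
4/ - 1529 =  - 4/1529 = - 0.00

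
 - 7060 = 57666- 64726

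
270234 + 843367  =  1113601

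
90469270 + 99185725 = 189654995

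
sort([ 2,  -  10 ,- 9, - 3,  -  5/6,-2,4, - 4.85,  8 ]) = [- 10, - 9, - 4.85 , - 3, - 2 ,- 5/6, 2,4,8] 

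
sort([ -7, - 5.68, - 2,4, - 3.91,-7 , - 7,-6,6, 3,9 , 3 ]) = [  -  7, - 7,- 7, - 6,-5.68  , - 3.91, - 2,3,3,4,6, 9] 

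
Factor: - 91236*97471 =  - 2^2 * 3^1*11^1*7603^1*8861^1 = - 8892864156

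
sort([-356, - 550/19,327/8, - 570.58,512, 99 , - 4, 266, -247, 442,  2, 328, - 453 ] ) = [  -  570.58, - 453, - 356,- 247, - 550/19, - 4, 2, 327/8, 99, 266 , 328,442,  512]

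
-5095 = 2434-7529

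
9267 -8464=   803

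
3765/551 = 6 + 459/551= 6.83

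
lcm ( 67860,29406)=882180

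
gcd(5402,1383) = 1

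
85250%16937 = 565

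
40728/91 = 447 + 51/91 = 447.56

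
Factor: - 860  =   - 2^2*  5^1*43^1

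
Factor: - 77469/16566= - 2^( - 1)*7^2*11^(-1)*17^1*31^1*251^( - 1) = - 25823/5522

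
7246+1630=8876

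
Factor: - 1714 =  - 2^1*857^1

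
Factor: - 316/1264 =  - 2^( - 2)  =  - 1/4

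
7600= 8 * 950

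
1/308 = 1/308 = 0.00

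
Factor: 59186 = 2^1*101^1*293^1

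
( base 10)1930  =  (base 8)3612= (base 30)24A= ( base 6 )12534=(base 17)6B9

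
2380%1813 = 567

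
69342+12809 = 82151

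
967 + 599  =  1566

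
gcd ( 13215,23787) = 2643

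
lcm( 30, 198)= 990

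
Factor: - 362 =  - 2^1*181^1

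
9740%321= 110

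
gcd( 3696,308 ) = 308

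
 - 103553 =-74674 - 28879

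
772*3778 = 2916616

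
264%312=264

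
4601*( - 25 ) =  - 115025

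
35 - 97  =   - 62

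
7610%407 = 284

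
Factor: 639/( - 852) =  - 3/4 = - 2^( - 2 )*3^1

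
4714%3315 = 1399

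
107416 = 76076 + 31340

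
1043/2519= 1043/2519 = 0.41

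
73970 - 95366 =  - 21396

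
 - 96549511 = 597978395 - 694527906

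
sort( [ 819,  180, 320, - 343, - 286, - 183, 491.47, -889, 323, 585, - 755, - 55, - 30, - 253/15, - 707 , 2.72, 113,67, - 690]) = [-889, - 755 , - 707, -690, - 343, - 286, - 183, - 55, - 30, - 253/15,2.72,67,113, 180, 320,323, 491.47,585, 819] 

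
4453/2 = 4453/2 = 2226.50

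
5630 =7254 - 1624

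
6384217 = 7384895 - 1000678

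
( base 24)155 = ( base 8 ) 1275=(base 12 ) 4a5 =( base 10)701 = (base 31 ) mj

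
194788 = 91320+103468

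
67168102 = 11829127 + 55338975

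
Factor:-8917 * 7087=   -  63194779 =- 19^1*37^1*241^1* 373^1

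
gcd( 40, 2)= 2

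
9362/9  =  1040 + 2/9= 1040.22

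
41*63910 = 2620310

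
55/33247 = 55/33247 = 0.00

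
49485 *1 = 49485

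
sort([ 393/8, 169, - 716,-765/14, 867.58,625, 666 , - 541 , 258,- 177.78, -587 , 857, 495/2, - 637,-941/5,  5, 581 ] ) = [ - 716 , - 637, - 587, - 541,-941/5, - 177.78,-765/14, 5,393/8,169 , 495/2,  258, 581, 625 , 666, 857, 867.58]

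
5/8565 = 1/1713   =  0.00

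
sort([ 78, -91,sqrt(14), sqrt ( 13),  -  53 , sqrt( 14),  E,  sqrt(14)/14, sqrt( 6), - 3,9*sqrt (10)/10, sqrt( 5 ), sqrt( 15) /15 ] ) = [  -  91, -53, - 3,sqrt( 15) /15, sqrt( 14)/14 , sqrt( 5 ),  sqrt (6), E  ,  9* sqrt( 10)/10, sqrt( 13),sqrt( 14 ), sqrt(14),  78]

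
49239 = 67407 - 18168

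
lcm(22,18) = 198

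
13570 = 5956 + 7614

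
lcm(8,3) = 24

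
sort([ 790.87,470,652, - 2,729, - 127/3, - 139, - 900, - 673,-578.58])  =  [ - 900,- 673, - 578.58, - 139, - 127/3, - 2, 470, 652, 729, 790.87] 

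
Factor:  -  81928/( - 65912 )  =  7^1*19^1 * 107^(-1 ) = 133/107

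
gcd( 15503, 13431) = 37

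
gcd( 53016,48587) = 1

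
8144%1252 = 632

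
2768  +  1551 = 4319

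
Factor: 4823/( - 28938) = -1/6= -2^ ( - 1)*3^ (-1)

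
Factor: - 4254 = - 2^1*3^1*709^1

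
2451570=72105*34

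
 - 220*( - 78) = 17160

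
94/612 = 47/306 =0.15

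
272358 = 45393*6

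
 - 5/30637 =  - 1 + 30632/30637 = - 0.00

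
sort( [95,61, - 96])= [ - 96,61,95 ]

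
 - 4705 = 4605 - 9310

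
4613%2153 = 307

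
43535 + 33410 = 76945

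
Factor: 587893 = 37^1*15889^1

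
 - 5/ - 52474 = 5/52474  =  0.00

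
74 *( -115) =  - 8510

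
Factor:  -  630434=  - 2^1* 7^3 * 919^1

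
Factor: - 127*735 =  - 93345  =  - 3^1*5^1*7^2*127^1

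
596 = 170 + 426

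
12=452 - 440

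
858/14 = 61 + 2/7 =61.29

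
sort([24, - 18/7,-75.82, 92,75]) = [ - 75.82  , - 18/7,  24, 75, 92 ]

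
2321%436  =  141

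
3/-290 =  - 1 + 287/290 = -0.01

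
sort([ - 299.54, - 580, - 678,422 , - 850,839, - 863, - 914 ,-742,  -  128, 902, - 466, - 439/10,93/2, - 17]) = [ - 914, - 863, - 850, - 742,-678, - 580 , - 466, - 299.54,- 128, - 439/10,- 17,93/2,422, 839,902]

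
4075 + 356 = 4431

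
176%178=176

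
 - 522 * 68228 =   -  35615016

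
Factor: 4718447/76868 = 2^ (-2 )*11^( - 1)*71^1*1747^( - 1 )*66457^1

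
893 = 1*893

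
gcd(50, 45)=5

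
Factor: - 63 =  - 3^2*7^1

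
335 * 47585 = 15940975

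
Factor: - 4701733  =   -4701733^1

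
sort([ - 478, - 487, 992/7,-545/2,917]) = [ - 487, - 478, - 545/2,992/7, 917 ]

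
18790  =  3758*5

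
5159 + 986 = 6145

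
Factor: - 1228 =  - 2^2* 307^1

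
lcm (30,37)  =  1110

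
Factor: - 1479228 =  - 2^2*3^1*  123269^1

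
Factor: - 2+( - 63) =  - 5^1*13^1 = -65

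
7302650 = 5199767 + 2102883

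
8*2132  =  17056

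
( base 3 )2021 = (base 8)75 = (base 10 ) 61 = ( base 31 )1u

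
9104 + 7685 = 16789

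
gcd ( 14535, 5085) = 45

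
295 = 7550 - 7255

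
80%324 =80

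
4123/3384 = 1+739/3384 = 1.22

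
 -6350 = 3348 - 9698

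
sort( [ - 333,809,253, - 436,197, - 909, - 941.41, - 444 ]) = [-941.41, - 909, - 444, - 436,- 333 , 197,253,  809] 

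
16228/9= 16228/9=   1803.11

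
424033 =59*7187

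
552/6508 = 138/1627 = 0.08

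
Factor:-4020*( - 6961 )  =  2^2*3^1 * 5^1  *  67^1 * 6961^1  =  27983220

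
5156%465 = 41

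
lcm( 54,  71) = 3834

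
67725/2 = 67725/2 = 33862.50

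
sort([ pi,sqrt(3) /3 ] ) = [sqrt(3) /3,  pi ]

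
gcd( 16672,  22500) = 4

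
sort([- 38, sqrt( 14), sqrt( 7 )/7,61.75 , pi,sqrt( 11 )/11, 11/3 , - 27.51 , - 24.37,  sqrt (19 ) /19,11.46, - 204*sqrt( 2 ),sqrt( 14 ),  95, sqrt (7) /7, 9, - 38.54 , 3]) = [ - 204*sqrt( 2), - 38.54,  -  38, -27.51, - 24.37 , sqrt( 19 )/19,sqrt(11 ) /11,  sqrt( 7 )/7, sqrt( 7)/7, 3, pi, 11/3 , sqrt( 14) , sqrt( 14 ), 9,  11.46, 61.75,95] 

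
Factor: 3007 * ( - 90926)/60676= -12427931/2758 = -2^ ( - 1) * 7^(-1 ) *31^1 * 97^1*197^(  -  1)*4133^1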